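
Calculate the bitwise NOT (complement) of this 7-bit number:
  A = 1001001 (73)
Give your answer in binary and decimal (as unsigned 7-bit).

Flip each bit (0->1, 1->0):
  1001001
  0110110

Answer: 0110110 (54)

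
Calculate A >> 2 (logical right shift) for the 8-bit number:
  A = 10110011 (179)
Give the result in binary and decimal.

Logical shift right by 2: drop the bottom 2 bit(s), prepend 2 zero(s) on the left.
  10110011  ->  keep [101100], discard [11], prepend 00
= 00101100

Answer: 00101100 (44)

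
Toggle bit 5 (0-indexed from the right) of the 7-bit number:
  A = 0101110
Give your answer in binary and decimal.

Mask = 1 << 5 = 0100000
Bit 5 of A is 1; XOR with the mask flips it to 0.
  0101110
^ 0100000
---------
  0001110

Answer: 0001110 (14)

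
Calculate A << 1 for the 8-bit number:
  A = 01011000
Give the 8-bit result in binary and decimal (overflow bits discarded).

Shift left by 1: drop the top 1 bit(s), append 1 zero(s) on the right.
  01011000  ->  discard [0], keep [1011000], append 0
= 10110000

Answer: 10110000 (176)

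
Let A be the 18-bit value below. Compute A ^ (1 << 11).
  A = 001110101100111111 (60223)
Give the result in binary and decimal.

Mask = 1 << 11 = 000000100000000000
Bit 11 of A is 1; XOR with the mask flips it to 0.
  001110101100111111
^ 000000100000000000
--------------------
  001110001100111111

Answer: 001110001100111111 (58175)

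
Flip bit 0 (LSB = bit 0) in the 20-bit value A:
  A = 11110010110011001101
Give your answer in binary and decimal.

Mask = 1 << 0 = 00000000000000000001
Bit 0 of A is 1; XOR with the mask flips it to 0.
  11110010110011001101
^ 00000000000000000001
----------------------
  11110010110011001100

Answer: 11110010110011001100 (994508)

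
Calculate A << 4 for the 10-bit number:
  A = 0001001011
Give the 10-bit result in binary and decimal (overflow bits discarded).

Shift left by 4: drop the top 4 bit(s), append 4 zero(s) on the right.
  0001001011  ->  discard [0001], keep [001011], append 0000
= 0010110000

Answer: 0010110000 (176)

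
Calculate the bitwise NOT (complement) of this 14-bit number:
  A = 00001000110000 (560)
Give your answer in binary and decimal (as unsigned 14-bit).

Flip each bit (0->1, 1->0):
  00001000110000
  11110111001111

Answer: 11110111001111 (15823)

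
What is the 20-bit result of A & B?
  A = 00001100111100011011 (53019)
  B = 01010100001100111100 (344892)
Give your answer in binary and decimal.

Apply & to each column (1 only where both bits are 1):
  00001100111100011011
& 01010100001100111100
----------------------
  00000100001100011000

Answer: 00000100001100011000 (17176)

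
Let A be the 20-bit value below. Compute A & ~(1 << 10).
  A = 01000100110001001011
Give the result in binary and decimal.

Mask = ~(1 << 10) = 11111111101111111111
Bit 10 of A is 1, so AND-ing with the mask clears it to 0.
  01000100110001001011
& 11111111101111111111
----------------------
  01000100100001001011

Answer: 01000100100001001011 (280651)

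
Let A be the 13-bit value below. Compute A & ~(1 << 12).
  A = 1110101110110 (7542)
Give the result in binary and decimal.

Mask = ~(1 << 12) = 0111111111111
Bit 12 of A is 1, so AND-ing with the mask clears it to 0.
  1110101110110
& 0111111111111
---------------
  0110101110110

Answer: 0110101110110 (3446)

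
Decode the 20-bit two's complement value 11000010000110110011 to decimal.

MSB is 1, so the value is negative. Find the magnitude:
1. Invert bits:  00111101111001001100
2. Add 1:        00111101111001001101  = 253517
3. Apply sign:   -253517

Answer: -253517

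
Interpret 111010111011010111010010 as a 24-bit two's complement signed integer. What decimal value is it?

MSB is 1, so the value is negative. Find the magnitude:
1. Invert bits:  000101000100101000101101
2. Add 1:        000101000100101000101110  = 1329710
3. Apply sign:   -1329710

Answer: -1329710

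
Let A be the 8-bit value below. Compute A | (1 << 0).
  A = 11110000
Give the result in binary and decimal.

Mask = 1 << 0 = 00000001
Bit 0 of A is 0, so OR-ing with the mask flips it to 1.
  11110000
| 00000001
----------
  11110001

Answer: 11110001 (241)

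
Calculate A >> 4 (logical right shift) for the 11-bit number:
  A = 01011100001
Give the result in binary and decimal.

Logical shift right by 4: drop the bottom 4 bit(s), prepend 4 zero(s) on the left.
  01011100001  ->  keep [0101110], discard [0001], prepend 0000
= 00000101110

Answer: 00000101110 (46)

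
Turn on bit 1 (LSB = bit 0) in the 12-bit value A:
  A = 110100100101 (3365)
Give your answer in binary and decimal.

Mask = 1 << 1 = 000000000010
Bit 1 of A is 0, so OR-ing with the mask flips it to 1.
  110100100101
| 000000000010
--------------
  110100100111

Answer: 110100100111 (3367)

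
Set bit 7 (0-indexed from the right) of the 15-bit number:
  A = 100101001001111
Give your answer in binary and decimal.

Mask = 1 << 7 = 000000010000000
Bit 7 of A is 0, so OR-ing with the mask flips it to 1.
  100101001001111
| 000000010000000
-----------------
  100101011001111

Answer: 100101011001111 (19151)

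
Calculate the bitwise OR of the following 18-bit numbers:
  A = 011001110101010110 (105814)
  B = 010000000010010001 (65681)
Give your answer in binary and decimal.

Apply | to each column (1 where either bit is 1):
  011001110101010110
| 010000000010010001
--------------------
  011001110111010111

Answer: 011001110111010111 (105943)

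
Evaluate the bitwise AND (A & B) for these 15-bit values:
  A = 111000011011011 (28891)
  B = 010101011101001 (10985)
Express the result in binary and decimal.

Apply & to each column (1 only where both bits are 1):
  111000011011011
& 010101011101001
-----------------
  010000011001001

Answer: 010000011001001 (8393)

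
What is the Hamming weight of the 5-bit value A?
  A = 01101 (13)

01101
1-bits at positions (from bit 0 = LSB): 0, 2, 3
Count = 3

Answer: 3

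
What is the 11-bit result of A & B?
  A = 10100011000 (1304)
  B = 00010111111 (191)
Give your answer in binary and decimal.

Apply & to each column (1 only where both bits are 1):
  10100011000
& 00010111111
-------------
  00000011000

Answer: 00000011000 (24)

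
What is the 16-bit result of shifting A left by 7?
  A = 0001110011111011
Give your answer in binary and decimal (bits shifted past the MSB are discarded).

Shift left by 7: drop the top 7 bit(s), append 7 zero(s) on the right.
  0001110011111011  ->  discard [0001110], keep [011111011], append 0000000
= 0111110110000000

Answer: 0111110110000000 (32128)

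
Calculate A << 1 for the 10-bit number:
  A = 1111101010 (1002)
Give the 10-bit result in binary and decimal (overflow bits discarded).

Shift left by 1: drop the top 1 bit(s), append 1 zero(s) on the right.
  1111101010  ->  discard [1], keep [111101010], append 0
= 1111010100

Answer: 1111010100 (980)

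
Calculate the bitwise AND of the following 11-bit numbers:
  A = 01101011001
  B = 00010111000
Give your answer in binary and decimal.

Apply & to each column (1 only where both bits are 1):
  01101011001
& 00010111000
-------------
  00000011000

Answer: 00000011000 (24)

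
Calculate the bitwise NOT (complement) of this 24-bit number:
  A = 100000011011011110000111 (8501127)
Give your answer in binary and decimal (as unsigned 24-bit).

Flip each bit (0->1, 1->0):
  100000011011011110000111
  011111100100100001111000

Answer: 011111100100100001111000 (8276088)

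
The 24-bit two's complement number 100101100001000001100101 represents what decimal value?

MSB is 1, so the value is negative. Find the magnitude:
1. Invert bits:  011010011110111110011010
2. Add 1:        011010011110111110011011  = 6942619
3. Apply sign:   -6942619

Answer: -6942619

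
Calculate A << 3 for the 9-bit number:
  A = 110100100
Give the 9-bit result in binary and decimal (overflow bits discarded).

Shift left by 3: drop the top 3 bit(s), append 3 zero(s) on the right.
  110100100  ->  discard [110], keep [100100], append 000
= 100100000

Answer: 100100000 (288)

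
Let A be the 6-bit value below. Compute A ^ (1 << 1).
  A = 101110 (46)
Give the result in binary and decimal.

Mask = 1 << 1 = 000010
Bit 1 of A is 1; XOR with the mask flips it to 0.
  101110
^ 000010
--------
  101100

Answer: 101100 (44)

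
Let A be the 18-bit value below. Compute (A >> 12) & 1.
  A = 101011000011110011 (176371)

Bit 12 is the 13th from the right.
  101011000011110011
       ^
That bit is 1.

Answer: 1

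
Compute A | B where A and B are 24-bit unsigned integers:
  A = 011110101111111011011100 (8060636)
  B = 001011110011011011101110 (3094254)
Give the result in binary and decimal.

Apply | to each column (1 where either bit is 1):
  011110101111111011011100
| 001011110011011011101110
--------------------------
  011111111111111011111110

Answer: 011111111111111011111110 (8388350)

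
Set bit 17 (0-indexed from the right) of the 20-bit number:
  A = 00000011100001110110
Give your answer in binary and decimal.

Mask = 1 << 17 = 00100000000000000000
Bit 17 of A is 0, so OR-ing with the mask flips it to 1.
  00000011100001110110
| 00100000000000000000
----------------------
  00100011100001110110

Answer: 00100011100001110110 (145526)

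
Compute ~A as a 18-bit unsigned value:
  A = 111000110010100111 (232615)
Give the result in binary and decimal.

Flip each bit (0->1, 1->0):
  111000110010100111
  000111001101011000

Answer: 000111001101011000 (29528)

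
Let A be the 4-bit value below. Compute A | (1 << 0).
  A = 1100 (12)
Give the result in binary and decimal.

Mask = 1 << 0 = 0001
Bit 0 of A is 0, so OR-ing with the mask flips it to 1.
  1100
| 0001
------
  1101

Answer: 1101 (13)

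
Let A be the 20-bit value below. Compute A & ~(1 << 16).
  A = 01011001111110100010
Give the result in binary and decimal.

Mask = ~(1 << 16) = 11101111111111111111
Bit 16 of A is 1, so AND-ing with the mask clears it to 0.
  01011001111110100010
& 11101111111111111111
----------------------
  01001001111110100010

Answer: 01001001111110100010 (303010)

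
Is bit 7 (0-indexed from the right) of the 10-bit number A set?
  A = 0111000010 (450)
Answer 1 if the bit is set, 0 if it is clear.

Bit 7 is the 8th from the right.
  0111000010
    ^
That bit is 1.

Answer: 1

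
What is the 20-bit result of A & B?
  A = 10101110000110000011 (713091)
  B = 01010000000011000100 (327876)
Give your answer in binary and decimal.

Apply & to each column (1 only where both bits are 1):
  10101110000110000011
& 01010000000011000100
----------------------
  00000000000010000000

Answer: 00000000000010000000 (128)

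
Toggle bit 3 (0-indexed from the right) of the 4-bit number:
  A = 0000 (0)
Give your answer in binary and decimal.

Mask = 1 << 3 = 1000
Bit 3 of A is 0; XOR with the mask flips it to 1.
  0000
^ 1000
------
  1000

Answer: 1000 (8)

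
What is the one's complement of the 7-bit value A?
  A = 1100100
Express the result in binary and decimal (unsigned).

Flip each bit (0->1, 1->0):
  1100100
  0011011

Answer: 0011011 (27)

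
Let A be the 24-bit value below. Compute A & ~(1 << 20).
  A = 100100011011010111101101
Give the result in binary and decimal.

Mask = ~(1 << 20) = 111011111111111111111111
Bit 20 of A is 1, so AND-ing with the mask clears it to 0.
  100100011011010111101101
& 111011111111111111111111
--------------------------
  100000011011010111101101

Answer: 100000011011010111101101 (8500717)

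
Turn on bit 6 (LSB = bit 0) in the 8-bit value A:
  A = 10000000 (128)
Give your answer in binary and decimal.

Mask = 1 << 6 = 01000000
Bit 6 of A is 0, so OR-ing with the mask flips it to 1.
  10000000
| 01000000
----------
  11000000

Answer: 11000000 (192)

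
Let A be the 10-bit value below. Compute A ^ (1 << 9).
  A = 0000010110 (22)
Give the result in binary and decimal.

Mask = 1 << 9 = 1000000000
Bit 9 of A is 0; XOR with the mask flips it to 1.
  0000010110
^ 1000000000
------------
  1000010110

Answer: 1000010110 (534)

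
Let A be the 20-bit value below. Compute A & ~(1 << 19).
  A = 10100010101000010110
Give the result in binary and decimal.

Mask = ~(1 << 19) = 01111111111111111111
Bit 19 of A is 1, so AND-ing with the mask clears it to 0.
  10100010101000010110
& 01111111111111111111
----------------------
  00100010101000010110

Answer: 00100010101000010110 (141846)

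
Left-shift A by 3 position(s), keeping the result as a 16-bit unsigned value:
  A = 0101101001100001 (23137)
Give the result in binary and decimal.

Shift left by 3: drop the top 3 bit(s), append 3 zero(s) on the right.
  0101101001100001  ->  discard [010], keep [1101001100001], append 000
= 1101001100001000

Answer: 1101001100001000 (54024)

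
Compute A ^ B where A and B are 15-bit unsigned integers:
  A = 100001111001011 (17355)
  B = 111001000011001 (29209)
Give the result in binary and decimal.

Apply ^ to each column (1 where bits differ):
  100001111001011
^ 111001000011001
-----------------
  011000111010010

Answer: 011000111010010 (12754)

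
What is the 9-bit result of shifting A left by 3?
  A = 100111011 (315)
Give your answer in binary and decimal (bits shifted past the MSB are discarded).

Shift left by 3: drop the top 3 bit(s), append 3 zero(s) on the right.
  100111011  ->  discard [100], keep [111011], append 000
= 111011000

Answer: 111011000 (472)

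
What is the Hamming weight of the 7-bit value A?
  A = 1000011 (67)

1000011
1-bits at positions (from bit 0 = LSB): 0, 1, 6
Count = 3

Answer: 3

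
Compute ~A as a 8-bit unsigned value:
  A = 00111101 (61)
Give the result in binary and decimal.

Flip each bit (0->1, 1->0):
  00111101
  11000010

Answer: 11000010 (194)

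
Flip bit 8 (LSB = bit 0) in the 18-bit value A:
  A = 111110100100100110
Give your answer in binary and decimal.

Mask = 1 << 8 = 000000000100000000
Bit 8 of A is 1; XOR with the mask flips it to 0.
  111110100100100110
^ 000000000100000000
--------------------
  111110100000100110

Answer: 111110100000100110 (256038)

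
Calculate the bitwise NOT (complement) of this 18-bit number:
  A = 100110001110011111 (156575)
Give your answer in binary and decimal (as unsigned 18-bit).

Flip each bit (0->1, 1->0):
  100110001110011111
  011001110001100000

Answer: 011001110001100000 (105568)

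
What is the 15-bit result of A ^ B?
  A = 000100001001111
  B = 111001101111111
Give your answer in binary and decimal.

Apply ^ to each column (1 where bits differ):
  000100001001111
^ 111001101111111
-----------------
  111101100110000

Answer: 111101100110000 (31536)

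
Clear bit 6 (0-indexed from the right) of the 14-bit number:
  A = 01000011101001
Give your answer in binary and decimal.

Mask = ~(1 << 6) = 11111110111111
Bit 6 of A is 1, so AND-ing with the mask clears it to 0.
  01000011101001
& 11111110111111
----------------
  01000010101001

Answer: 01000010101001 (4265)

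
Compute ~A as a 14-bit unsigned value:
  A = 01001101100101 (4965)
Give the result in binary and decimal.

Flip each bit (0->1, 1->0):
  01001101100101
  10110010011010

Answer: 10110010011010 (11418)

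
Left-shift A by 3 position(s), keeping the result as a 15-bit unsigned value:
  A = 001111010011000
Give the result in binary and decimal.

Shift left by 3: drop the top 3 bit(s), append 3 zero(s) on the right.
  001111010011000  ->  discard [001], keep [111010011000], append 000
= 111010011000000

Answer: 111010011000000 (29888)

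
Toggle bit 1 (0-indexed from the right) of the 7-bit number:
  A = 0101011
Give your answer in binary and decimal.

Mask = 1 << 1 = 0000010
Bit 1 of A is 1; XOR with the mask flips it to 0.
  0101011
^ 0000010
---------
  0101001

Answer: 0101001 (41)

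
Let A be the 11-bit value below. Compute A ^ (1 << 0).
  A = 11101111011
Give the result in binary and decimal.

Mask = 1 << 0 = 00000000001
Bit 0 of A is 1; XOR with the mask flips it to 0.
  11101111011
^ 00000000001
-------------
  11101111010

Answer: 11101111010 (1914)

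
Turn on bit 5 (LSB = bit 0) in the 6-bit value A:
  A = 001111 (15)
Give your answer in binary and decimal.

Mask = 1 << 5 = 100000
Bit 5 of A is 0, so OR-ing with the mask flips it to 1.
  001111
| 100000
--------
  101111

Answer: 101111 (47)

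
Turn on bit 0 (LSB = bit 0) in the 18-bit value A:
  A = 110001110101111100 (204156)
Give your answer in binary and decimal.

Mask = 1 << 0 = 000000000000000001
Bit 0 of A is 0, so OR-ing with the mask flips it to 1.
  110001110101111100
| 000000000000000001
--------------------
  110001110101111101

Answer: 110001110101111101 (204157)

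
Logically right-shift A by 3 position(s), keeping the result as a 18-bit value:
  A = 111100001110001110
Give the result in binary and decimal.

Logical shift right by 3: drop the bottom 3 bit(s), prepend 3 zero(s) on the left.
  111100001110001110  ->  keep [111100001110001], discard [110], prepend 000
= 000111100001110001

Answer: 000111100001110001 (30833)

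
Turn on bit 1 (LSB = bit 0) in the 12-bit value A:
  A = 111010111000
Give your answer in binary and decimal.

Mask = 1 << 1 = 000000000010
Bit 1 of A is 0, so OR-ing with the mask flips it to 1.
  111010111000
| 000000000010
--------------
  111010111010

Answer: 111010111010 (3770)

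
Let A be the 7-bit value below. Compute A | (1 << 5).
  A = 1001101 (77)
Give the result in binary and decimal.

Mask = 1 << 5 = 0100000
Bit 5 of A is 0, so OR-ing with the mask flips it to 1.
  1001101
| 0100000
---------
  1101101

Answer: 1101101 (109)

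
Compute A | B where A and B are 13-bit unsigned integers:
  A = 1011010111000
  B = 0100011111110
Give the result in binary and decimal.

Apply | to each column (1 where either bit is 1):
  1011010111000
| 0100011111110
---------------
  1111011111110

Answer: 1111011111110 (7934)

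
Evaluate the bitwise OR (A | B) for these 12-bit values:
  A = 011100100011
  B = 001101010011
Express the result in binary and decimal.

Apply | to each column (1 where either bit is 1):
  011100100011
| 001101010011
--------------
  011101110011

Answer: 011101110011 (1907)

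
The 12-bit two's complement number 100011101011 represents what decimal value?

MSB is 1, so the value is negative. Find the magnitude:
1. Invert bits:  011100010100
2. Add 1:        011100010101  = 1813
3. Apply sign:   -1813

Answer: -1813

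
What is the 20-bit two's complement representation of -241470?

1. Binary of +241470:  00111010111100111110
2. Invert bits:     11000101000011000001
3. Add 1:           11000101000011000010

Answer: 11000101000011000010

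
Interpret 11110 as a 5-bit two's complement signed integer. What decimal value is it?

MSB is 1, so the value is negative. Find the magnitude:
1. Invert bits:  00001
2. Add 1:        00010  = 2
3. Apply sign:   -2

Answer: -2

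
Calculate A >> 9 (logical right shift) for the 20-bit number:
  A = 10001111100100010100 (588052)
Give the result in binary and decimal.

Logical shift right by 9: drop the bottom 9 bit(s), prepend 9 zero(s) on the left.
  10001111100100010100  ->  keep [10001111100], discard [100010100], prepend 000000000
= 00000000010001111100

Answer: 00000000010001111100 (1148)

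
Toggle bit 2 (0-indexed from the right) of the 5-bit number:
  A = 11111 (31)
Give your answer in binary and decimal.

Mask = 1 << 2 = 00100
Bit 2 of A is 1; XOR with the mask flips it to 0.
  11111
^ 00100
-------
  11011

Answer: 11011 (27)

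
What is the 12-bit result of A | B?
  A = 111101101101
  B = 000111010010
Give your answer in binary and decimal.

Apply | to each column (1 where either bit is 1):
  111101101101
| 000111010010
--------------
  111111111111

Answer: 111111111111 (4095)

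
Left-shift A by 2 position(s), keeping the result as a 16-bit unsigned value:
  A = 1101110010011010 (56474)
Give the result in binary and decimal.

Shift left by 2: drop the top 2 bit(s), append 2 zero(s) on the right.
  1101110010011010  ->  discard [11], keep [01110010011010], append 00
= 0111001001101000

Answer: 0111001001101000 (29288)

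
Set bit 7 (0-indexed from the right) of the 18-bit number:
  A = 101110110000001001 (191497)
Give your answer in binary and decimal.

Mask = 1 << 7 = 000000000010000000
Bit 7 of A is 0, so OR-ing with the mask flips it to 1.
  101110110000001001
| 000000000010000000
--------------------
  101110110010001001

Answer: 101110110010001001 (191625)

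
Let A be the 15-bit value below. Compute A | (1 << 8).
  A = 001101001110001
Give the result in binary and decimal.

Mask = 1 << 8 = 000000100000000
Bit 8 of A is 0, so OR-ing with the mask flips it to 1.
  001101001110001
| 000000100000000
-----------------
  001101101110001

Answer: 001101101110001 (7025)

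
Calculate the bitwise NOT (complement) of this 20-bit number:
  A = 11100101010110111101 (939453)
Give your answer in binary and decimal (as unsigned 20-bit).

Flip each bit (0->1, 1->0):
  11100101010110111101
  00011010101001000010

Answer: 00011010101001000010 (109122)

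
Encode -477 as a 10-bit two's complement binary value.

1. Binary of +477:  0111011101
2. Invert bits:     1000100010
3. Add 1:           1000100011

Answer: 1000100011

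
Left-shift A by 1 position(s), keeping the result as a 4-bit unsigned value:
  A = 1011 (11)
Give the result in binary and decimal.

Shift left by 1: drop the top 1 bit(s), append 1 zero(s) on the right.
  1011  ->  discard [1], keep [011], append 0
= 0110

Answer: 0110 (6)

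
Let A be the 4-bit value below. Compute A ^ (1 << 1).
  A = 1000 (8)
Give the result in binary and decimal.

Mask = 1 << 1 = 0010
Bit 1 of A is 0; XOR with the mask flips it to 1.
  1000
^ 0010
------
  1010

Answer: 1010 (10)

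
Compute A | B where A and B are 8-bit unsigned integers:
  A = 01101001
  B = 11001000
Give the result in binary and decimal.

Apply | to each column (1 where either bit is 1):
  01101001
| 11001000
----------
  11101001

Answer: 11101001 (233)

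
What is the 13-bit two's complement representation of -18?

1. Binary of +18:  0000000010010
2. Invert bits:     1111111101101
3. Add 1:           1111111101110

Answer: 1111111101110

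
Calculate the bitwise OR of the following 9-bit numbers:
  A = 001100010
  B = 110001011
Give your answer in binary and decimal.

Apply | to each column (1 where either bit is 1):
  001100010
| 110001011
-----------
  111101011

Answer: 111101011 (491)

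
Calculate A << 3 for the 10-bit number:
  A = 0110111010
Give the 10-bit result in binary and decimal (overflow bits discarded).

Shift left by 3: drop the top 3 bit(s), append 3 zero(s) on the right.
  0110111010  ->  discard [011], keep [0111010], append 000
= 0111010000

Answer: 0111010000 (464)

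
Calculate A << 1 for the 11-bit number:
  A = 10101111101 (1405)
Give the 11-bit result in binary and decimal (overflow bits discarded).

Shift left by 1: drop the top 1 bit(s), append 1 zero(s) on the right.
  10101111101  ->  discard [1], keep [0101111101], append 0
= 01011111010

Answer: 01011111010 (762)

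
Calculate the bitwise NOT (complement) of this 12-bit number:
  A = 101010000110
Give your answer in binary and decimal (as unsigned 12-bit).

Flip each bit (0->1, 1->0):
  101010000110
  010101111001

Answer: 010101111001 (1401)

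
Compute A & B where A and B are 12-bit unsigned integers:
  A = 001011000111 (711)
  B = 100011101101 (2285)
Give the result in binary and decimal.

Apply & to each column (1 only where both bits are 1):
  001011000111
& 100011101101
--------------
  000011000101

Answer: 000011000101 (197)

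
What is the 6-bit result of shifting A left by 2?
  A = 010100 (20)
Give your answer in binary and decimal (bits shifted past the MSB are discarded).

Shift left by 2: drop the top 2 bit(s), append 2 zero(s) on the right.
  010100  ->  discard [01], keep [0100], append 00
= 010000

Answer: 010000 (16)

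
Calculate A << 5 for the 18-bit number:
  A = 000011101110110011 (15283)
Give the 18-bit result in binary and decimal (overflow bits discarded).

Shift left by 5: drop the top 5 bit(s), append 5 zero(s) on the right.
  000011101110110011  ->  discard [00001], keep [1101110110011], append 00000
= 110111011001100000

Answer: 110111011001100000 (226912)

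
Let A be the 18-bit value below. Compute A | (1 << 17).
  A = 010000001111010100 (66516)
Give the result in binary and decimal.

Mask = 1 << 17 = 100000000000000000
Bit 17 of A is 0, so OR-ing with the mask flips it to 1.
  010000001111010100
| 100000000000000000
--------------------
  110000001111010100

Answer: 110000001111010100 (197588)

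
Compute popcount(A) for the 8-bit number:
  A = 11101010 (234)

11101010
1-bits at positions (from bit 0 = LSB): 1, 3, 5, 6, 7
Count = 5

Answer: 5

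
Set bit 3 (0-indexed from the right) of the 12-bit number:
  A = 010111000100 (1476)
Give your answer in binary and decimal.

Mask = 1 << 3 = 000000001000
Bit 3 of A is 0, so OR-ing with the mask flips it to 1.
  010111000100
| 000000001000
--------------
  010111001100

Answer: 010111001100 (1484)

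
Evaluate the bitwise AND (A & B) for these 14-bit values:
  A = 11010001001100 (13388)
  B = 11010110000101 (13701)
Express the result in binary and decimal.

Apply & to each column (1 only where both bits are 1):
  11010001001100
& 11010110000101
----------------
  11010000000100

Answer: 11010000000100 (13316)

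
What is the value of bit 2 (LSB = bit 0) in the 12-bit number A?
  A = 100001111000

Bit 2 is the 3rd from the right.
  100001111000
           ^
That bit is 0.

Answer: 0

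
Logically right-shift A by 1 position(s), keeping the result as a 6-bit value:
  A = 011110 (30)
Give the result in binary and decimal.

Logical shift right by 1: drop the bottom 1 bit(s), prepend 1 zero(s) on the left.
  011110  ->  keep [01111], discard [0], prepend 0
= 001111

Answer: 001111 (15)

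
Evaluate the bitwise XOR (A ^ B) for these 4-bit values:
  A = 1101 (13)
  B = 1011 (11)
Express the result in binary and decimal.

Apply ^ to each column (1 where bits differ):
  1101
^ 1011
------
  0110

Answer: 0110 (6)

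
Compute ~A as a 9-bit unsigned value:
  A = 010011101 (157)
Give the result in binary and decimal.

Flip each bit (0->1, 1->0):
  010011101
  101100010

Answer: 101100010 (354)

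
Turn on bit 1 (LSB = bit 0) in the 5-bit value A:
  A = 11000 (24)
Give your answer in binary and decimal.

Mask = 1 << 1 = 00010
Bit 1 of A is 0, so OR-ing with the mask flips it to 1.
  11000
| 00010
-------
  11010

Answer: 11010 (26)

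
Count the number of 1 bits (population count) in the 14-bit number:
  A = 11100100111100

11100100111100
1-bits at positions (from bit 0 = LSB): 2, 3, 4, 5, 8, 11, 12, 13
Count = 8

Answer: 8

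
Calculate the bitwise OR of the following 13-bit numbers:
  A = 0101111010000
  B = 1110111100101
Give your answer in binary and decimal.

Apply | to each column (1 where either bit is 1):
  0101111010000
| 1110111100101
---------------
  1111111110101

Answer: 1111111110101 (8181)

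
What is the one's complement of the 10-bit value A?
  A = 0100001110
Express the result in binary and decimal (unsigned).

Flip each bit (0->1, 1->0):
  0100001110
  1011110001

Answer: 1011110001 (753)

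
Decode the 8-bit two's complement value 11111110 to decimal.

MSB is 1, so the value is negative. Find the magnitude:
1. Invert bits:  00000001
2. Add 1:        00000010  = 2
3. Apply sign:   -2

Answer: -2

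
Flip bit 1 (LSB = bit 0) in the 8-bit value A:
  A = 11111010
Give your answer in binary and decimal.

Mask = 1 << 1 = 00000010
Bit 1 of A is 1; XOR with the mask flips it to 0.
  11111010
^ 00000010
----------
  11111000

Answer: 11111000 (248)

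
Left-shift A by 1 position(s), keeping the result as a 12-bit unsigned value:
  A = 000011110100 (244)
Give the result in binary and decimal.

Shift left by 1: drop the top 1 bit(s), append 1 zero(s) on the right.
  000011110100  ->  discard [0], keep [00011110100], append 0
= 000111101000

Answer: 000111101000 (488)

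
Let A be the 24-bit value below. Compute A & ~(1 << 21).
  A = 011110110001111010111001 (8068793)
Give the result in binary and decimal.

Mask = ~(1 << 21) = 110111111111111111111111
Bit 21 of A is 1, so AND-ing with the mask clears it to 0.
  011110110001111010111001
& 110111111111111111111111
--------------------------
  010110110001111010111001

Answer: 010110110001111010111001 (5971641)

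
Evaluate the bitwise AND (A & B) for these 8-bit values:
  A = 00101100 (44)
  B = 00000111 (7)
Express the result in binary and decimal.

Apply & to each column (1 only where both bits are 1):
  00101100
& 00000111
----------
  00000100

Answer: 00000100 (4)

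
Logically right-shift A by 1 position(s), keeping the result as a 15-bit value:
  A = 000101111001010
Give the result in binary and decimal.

Logical shift right by 1: drop the bottom 1 bit(s), prepend 1 zero(s) on the left.
  000101111001010  ->  keep [00010111100101], discard [0], prepend 0
= 000010111100101

Answer: 000010111100101 (1509)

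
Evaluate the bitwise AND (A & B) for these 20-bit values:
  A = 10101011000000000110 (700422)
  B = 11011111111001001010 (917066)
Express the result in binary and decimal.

Apply & to each column (1 only where both bits are 1):
  10101011000000000110
& 11011111111001001010
----------------------
  10001011000000000010

Answer: 10001011000000000010 (569346)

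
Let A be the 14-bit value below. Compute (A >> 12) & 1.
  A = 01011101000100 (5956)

Bit 12 is the 13th from the right.
  01011101000100
   ^
That bit is 1.

Answer: 1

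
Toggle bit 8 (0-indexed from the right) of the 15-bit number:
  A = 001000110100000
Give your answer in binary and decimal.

Mask = 1 << 8 = 000000100000000
Bit 8 of A is 1; XOR with the mask flips it to 0.
  001000110100000
^ 000000100000000
-----------------
  001000010100000

Answer: 001000010100000 (4256)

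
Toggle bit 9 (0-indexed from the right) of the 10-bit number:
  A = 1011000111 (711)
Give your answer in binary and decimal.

Mask = 1 << 9 = 1000000000
Bit 9 of A is 1; XOR with the mask flips it to 0.
  1011000111
^ 1000000000
------------
  0011000111

Answer: 0011000111 (199)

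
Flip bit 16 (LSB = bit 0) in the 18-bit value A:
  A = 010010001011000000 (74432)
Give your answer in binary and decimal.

Mask = 1 << 16 = 010000000000000000
Bit 16 of A is 1; XOR with the mask flips it to 0.
  010010001011000000
^ 010000000000000000
--------------------
  000010001011000000

Answer: 000010001011000000 (8896)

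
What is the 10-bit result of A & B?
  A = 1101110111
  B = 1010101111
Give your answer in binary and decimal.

Apply & to each column (1 only where both bits are 1):
  1101110111
& 1010101111
------------
  1000100111

Answer: 1000100111 (551)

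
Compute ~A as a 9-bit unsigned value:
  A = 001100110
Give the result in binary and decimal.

Flip each bit (0->1, 1->0):
  001100110
  110011001

Answer: 110011001 (409)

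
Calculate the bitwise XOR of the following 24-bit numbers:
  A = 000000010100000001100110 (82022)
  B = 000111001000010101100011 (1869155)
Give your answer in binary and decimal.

Apply ^ to each column (1 where bits differ):
  000000010100000001100110
^ 000111001000010101100011
--------------------------
  000111011100010100000101

Answer: 000111011100010100000101 (1950981)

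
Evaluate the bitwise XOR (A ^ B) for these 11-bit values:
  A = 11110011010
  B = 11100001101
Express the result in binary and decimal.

Apply ^ to each column (1 where bits differ):
  11110011010
^ 11100001101
-------------
  00010010111

Answer: 00010010111 (151)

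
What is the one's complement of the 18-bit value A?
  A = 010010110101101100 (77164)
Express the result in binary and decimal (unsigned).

Flip each bit (0->1, 1->0):
  010010110101101100
  101101001010010011

Answer: 101101001010010011 (184979)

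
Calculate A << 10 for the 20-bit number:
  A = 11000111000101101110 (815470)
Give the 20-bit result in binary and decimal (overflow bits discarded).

Shift left by 10: drop the top 10 bit(s), append 10 zero(s) on the right.
  11000111000101101110  ->  discard [1100011100], keep [0101101110], append 0000000000
= 01011011100000000000

Answer: 01011011100000000000 (374784)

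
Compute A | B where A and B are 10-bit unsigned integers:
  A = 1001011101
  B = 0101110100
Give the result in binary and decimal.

Apply | to each column (1 where either bit is 1):
  1001011101
| 0101110100
------------
  1101111101

Answer: 1101111101 (893)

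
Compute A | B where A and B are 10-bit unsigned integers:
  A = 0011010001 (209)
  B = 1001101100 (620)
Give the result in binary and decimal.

Apply | to each column (1 where either bit is 1):
  0011010001
| 1001101100
------------
  1011111101

Answer: 1011111101 (765)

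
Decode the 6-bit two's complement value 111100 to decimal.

MSB is 1, so the value is negative. Find the magnitude:
1. Invert bits:  000011
2. Add 1:        000100  = 4
3. Apply sign:   -4

Answer: -4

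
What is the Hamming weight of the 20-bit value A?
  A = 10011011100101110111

10011011100101110111
1-bits at positions (from bit 0 = LSB): 0, 1, 2, 4, 5, 6, 8, 11, 12, 13, 15, 16, 19
Count = 13

Answer: 13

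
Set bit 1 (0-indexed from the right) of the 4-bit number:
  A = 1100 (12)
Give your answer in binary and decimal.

Mask = 1 << 1 = 0010
Bit 1 of A is 0, so OR-ing with the mask flips it to 1.
  1100
| 0010
------
  1110

Answer: 1110 (14)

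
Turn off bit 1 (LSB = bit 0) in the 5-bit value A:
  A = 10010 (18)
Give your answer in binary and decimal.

Mask = ~(1 << 1) = 11101
Bit 1 of A is 1, so AND-ing with the mask clears it to 0.
  10010
& 11101
-------
  10000

Answer: 10000 (16)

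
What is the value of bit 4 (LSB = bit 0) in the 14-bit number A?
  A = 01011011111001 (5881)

Bit 4 is the 5th from the right.
  01011011111001
           ^
That bit is 1.

Answer: 1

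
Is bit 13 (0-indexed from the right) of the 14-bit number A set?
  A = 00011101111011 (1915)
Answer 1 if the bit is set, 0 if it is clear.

Bit 13 is the 14th from the right.
  00011101111011
  ^
That bit is 0.

Answer: 0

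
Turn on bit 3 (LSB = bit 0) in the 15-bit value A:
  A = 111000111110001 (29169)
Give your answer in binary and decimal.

Mask = 1 << 3 = 000000000001000
Bit 3 of A is 0, so OR-ing with the mask flips it to 1.
  111000111110001
| 000000000001000
-----------------
  111000111111001

Answer: 111000111111001 (29177)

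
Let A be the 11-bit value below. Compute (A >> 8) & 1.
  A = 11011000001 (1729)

Bit 8 is the 9th from the right.
  11011000001
    ^
That bit is 0.

Answer: 0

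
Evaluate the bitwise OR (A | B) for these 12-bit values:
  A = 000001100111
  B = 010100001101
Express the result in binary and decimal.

Apply | to each column (1 where either bit is 1):
  000001100111
| 010100001101
--------------
  010101101111

Answer: 010101101111 (1391)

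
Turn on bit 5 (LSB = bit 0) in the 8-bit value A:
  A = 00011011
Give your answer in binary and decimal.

Mask = 1 << 5 = 00100000
Bit 5 of A is 0, so OR-ing with the mask flips it to 1.
  00011011
| 00100000
----------
  00111011

Answer: 00111011 (59)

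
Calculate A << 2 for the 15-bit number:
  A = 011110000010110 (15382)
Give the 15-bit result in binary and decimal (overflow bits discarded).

Shift left by 2: drop the top 2 bit(s), append 2 zero(s) on the right.
  011110000010110  ->  discard [01], keep [1110000010110], append 00
= 111000001011000

Answer: 111000001011000 (28760)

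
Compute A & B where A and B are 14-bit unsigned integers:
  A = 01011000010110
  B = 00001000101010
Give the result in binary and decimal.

Apply & to each column (1 only where both bits are 1):
  01011000010110
& 00001000101010
----------------
  00001000000010

Answer: 00001000000010 (514)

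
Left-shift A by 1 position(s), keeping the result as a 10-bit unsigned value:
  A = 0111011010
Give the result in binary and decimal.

Shift left by 1: drop the top 1 bit(s), append 1 zero(s) on the right.
  0111011010  ->  discard [0], keep [111011010], append 0
= 1110110100

Answer: 1110110100 (948)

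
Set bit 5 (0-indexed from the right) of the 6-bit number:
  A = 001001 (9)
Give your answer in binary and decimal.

Mask = 1 << 5 = 100000
Bit 5 of A is 0, so OR-ing with the mask flips it to 1.
  001001
| 100000
--------
  101001

Answer: 101001 (41)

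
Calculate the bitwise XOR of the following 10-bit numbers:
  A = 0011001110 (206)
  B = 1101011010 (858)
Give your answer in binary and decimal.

Apply ^ to each column (1 where bits differ):
  0011001110
^ 1101011010
------------
  1110010100

Answer: 1110010100 (916)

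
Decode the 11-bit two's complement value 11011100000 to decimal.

MSB is 1, so the value is negative. Find the magnitude:
1. Invert bits:  00100011111
2. Add 1:        00100100000  = 288
3. Apply sign:   -288

Answer: -288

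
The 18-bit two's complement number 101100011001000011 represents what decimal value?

MSB is 1, so the value is negative. Find the magnitude:
1. Invert bits:  010011100110111100
2. Add 1:        010011100110111101  = 80317
3. Apply sign:   -80317

Answer: -80317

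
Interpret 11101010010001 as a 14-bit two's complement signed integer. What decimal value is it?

MSB is 1, so the value is negative. Find the magnitude:
1. Invert bits:  00010101101110
2. Add 1:        00010101101111  = 1391
3. Apply sign:   -1391

Answer: -1391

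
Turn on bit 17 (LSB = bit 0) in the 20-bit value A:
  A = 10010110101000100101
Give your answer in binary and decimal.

Mask = 1 << 17 = 00100000000000000000
Bit 17 of A is 0, so OR-ing with the mask flips it to 1.
  10010110101000100101
| 00100000000000000000
----------------------
  10110110101000100101

Answer: 10110110101000100101 (748069)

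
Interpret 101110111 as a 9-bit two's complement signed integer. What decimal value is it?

MSB is 1, so the value is negative. Find the magnitude:
1. Invert bits:  010001000
2. Add 1:        010001001  = 137
3. Apply sign:   -137

Answer: -137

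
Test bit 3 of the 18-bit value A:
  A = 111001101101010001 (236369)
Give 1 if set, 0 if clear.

Bit 3 is the 4th from the right.
  111001101101010001
                ^
That bit is 0.

Answer: 0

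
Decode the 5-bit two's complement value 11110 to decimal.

MSB is 1, so the value is negative. Find the magnitude:
1. Invert bits:  00001
2. Add 1:        00010  = 2
3. Apply sign:   -2

Answer: -2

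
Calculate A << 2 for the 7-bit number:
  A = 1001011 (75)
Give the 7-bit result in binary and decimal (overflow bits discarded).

Shift left by 2: drop the top 2 bit(s), append 2 zero(s) on the right.
  1001011  ->  discard [10], keep [01011], append 00
= 0101100

Answer: 0101100 (44)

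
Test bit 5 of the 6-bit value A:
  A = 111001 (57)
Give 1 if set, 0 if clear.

Bit 5 is the 6th from the right.
  111001
  ^
That bit is 1.

Answer: 1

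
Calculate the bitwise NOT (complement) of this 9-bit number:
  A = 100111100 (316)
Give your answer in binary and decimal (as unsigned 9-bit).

Flip each bit (0->1, 1->0):
  100111100
  011000011

Answer: 011000011 (195)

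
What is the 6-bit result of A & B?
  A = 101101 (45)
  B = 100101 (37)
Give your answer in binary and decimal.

Apply & to each column (1 only where both bits are 1):
  101101
& 100101
--------
  100101

Answer: 100101 (37)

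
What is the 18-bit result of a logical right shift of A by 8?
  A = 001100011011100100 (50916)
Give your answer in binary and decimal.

Logical shift right by 8: drop the bottom 8 bit(s), prepend 8 zero(s) on the left.
  001100011011100100  ->  keep [0011000110], discard [11100100], prepend 00000000
= 000000000011000110

Answer: 000000000011000110 (198)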